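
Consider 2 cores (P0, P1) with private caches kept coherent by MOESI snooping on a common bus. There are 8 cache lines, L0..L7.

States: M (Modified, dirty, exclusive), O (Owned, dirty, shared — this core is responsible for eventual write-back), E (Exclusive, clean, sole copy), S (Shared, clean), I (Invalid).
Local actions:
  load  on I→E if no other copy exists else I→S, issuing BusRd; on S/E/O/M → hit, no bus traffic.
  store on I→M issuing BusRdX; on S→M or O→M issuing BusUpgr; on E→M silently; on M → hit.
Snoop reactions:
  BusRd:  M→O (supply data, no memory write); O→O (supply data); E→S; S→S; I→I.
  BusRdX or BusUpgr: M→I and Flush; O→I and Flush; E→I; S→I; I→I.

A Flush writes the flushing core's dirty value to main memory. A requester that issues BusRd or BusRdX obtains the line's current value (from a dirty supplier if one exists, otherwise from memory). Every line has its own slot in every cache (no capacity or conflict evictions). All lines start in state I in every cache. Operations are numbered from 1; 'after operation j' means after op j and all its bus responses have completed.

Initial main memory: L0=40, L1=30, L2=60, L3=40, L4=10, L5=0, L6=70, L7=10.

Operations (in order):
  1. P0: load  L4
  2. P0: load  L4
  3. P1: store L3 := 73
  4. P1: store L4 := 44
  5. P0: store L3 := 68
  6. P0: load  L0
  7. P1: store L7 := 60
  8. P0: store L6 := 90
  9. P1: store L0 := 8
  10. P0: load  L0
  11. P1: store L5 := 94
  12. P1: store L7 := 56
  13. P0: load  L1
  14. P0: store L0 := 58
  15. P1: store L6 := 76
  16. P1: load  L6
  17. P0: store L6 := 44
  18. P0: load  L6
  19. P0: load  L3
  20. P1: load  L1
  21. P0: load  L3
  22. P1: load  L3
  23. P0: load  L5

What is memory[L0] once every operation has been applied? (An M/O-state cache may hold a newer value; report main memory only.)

1. P0: load  L4  bus=[BusRd]  L4: P0=E P1=I  mem[L4]=10
2. P0: load  L4  bus=[-]  L4: P0=E P1=I  mem[L4]=10
3. P1: store L3 := 73  bus=[BusRdX]  L3: P0=I P1=M  mem[L3]=40
4. P1: store L4 := 44  bus=[BusRdX]  L4: P0=I P1=M  mem[L4]=10
5. P0: store L3 := 68  bus=[BusRdX,Flush]  L3: P0=M P1=I  mem[L3]=73
6. P0: load  L0  bus=[BusRd]  L0: P0=E P1=I  mem[L0]=40
7. P1: store L7 := 60  bus=[BusRdX]  L7: P0=I P1=M  mem[L7]=10
8. P0: store L6 := 90  bus=[BusRdX]  L6: P0=M P1=I  mem[L6]=70
9. P1: store L0 := 8  bus=[BusRdX]  L0: P0=I P1=M  mem[L0]=40
10. P0: load  L0  bus=[BusRd]  L0: P0=S P1=O  mem[L0]=40
11. P1: store L5 := 94  bus=[BusRdX]  L5: P0=I P1=M  mem[L5]=0
12. P1: store L7 := 56  bus=[-]  L7: P0=I P1=M  mem[L7]=10
13. P0: load  L1  bus=[BusRd]  L1: P0=E P1=I  mem[L1]=30
14. P0: store L0 := 58  bus=[BusUpgr,Flush]  L0: P0=M P1=I  mem[L0]=8
15. P1: store L6 := 76  bus=[BusRdX,Flush]  L6: P0=I P1=M  mem[L6]=90
16. P1: load  L6  bus=[-]  L6: P0=I P1=M  mem[L6]=90
17. P0: store L6 := 44  bus=[BusRdX,Flush]  L6: P0=M P1=I  mem[L6]=76
18. P0: load  L6  bus=[-]  L6: P0=M P1=I  mem[L6]=76
19. P0: load  L3  bus=[-]  L3: P0=M P1=I  mem[L3]=73
20. P1: load  L1  bus=[BusRd]  L1: P0=S P1=S  mem[L1]=30
21. P0: load  L3  bus=[-]  L3: P0=M P1=I  mem[L3]=73
22. P1: load  L3  bus=[BusRd]  L3: P0=O P1=S  mem[L3]=73
23. P0: load  L5  bus=[BusRd]  L5: P0=S P1=O  mem[L5]=0

memory[L0] = 8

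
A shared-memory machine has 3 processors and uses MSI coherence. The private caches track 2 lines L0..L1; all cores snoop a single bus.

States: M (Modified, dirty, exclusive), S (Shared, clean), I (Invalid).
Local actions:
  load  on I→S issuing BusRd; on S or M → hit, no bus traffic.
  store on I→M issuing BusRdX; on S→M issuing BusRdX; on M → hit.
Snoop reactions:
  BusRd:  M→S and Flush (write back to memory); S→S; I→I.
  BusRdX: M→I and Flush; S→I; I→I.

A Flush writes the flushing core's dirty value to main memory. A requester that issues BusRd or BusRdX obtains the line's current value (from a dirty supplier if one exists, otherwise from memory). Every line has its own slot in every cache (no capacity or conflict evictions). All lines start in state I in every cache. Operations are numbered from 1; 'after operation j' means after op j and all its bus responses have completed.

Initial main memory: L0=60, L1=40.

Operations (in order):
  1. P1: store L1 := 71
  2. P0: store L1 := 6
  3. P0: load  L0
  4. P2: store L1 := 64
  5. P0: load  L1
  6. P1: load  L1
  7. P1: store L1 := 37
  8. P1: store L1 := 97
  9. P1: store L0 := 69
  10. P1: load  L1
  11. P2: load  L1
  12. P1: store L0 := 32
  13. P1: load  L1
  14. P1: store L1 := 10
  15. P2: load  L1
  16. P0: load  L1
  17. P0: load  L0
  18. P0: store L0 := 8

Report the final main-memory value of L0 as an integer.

memory[L0] = 32

step 1: P1: store L1 := 71  ⟶  IMI  (L1)  txn=BusRdX  M[L1]=40
step 2: P0: store L1 := 6  ⟶  MII  (L1)  txn=BusRdX+Flush  M[L1]=71
step 3: P0: load  L0  ⟶  SII  (L0)  txn=BusRd  M[L0]=60
step 4: P2: store L1 := 64  ⟶  IIM  (L1)  txn=BusRdX+Flush  M[L1]=6
step 5: P0: load  L1  ⟶  SIS  (L1)  txn=BusRd+Flush  M[L1]=64
step 6: P1: load  L1  ⟶  SSS  (L1)  txn=BusRd  M[L1]=64
step 7: P1: store L1 := 37  ⟶  IMI  (L1)  txn=BusRdX  M[L1]=64
step 8: P1: store L1 := 97  ⟶  IMI  (L1)  txn=∅  M[L1]=64
step 9: P1: store L0 := 69  ⟶  IMI  (L0)  txn=BusRdX  M[L0]=60
step 10: P1: load  L1  ⟶  IMI  (L1)  txn=∅  M[L1]=64
step 11: P2: load  L1  ⟶  ISS  (L1)  txn=BusRd+Flush  M[L1]=97
step 12: P1: store L0 := 32  ⟶  IMI  (L0)  txn=∅  M[L0]=60
step 13: P1: load  L1  ⟶  ISS  (L1)  txn=∅  M[L1]=97
step 14: P1: store L1 := 10  ⟶  IMI  (L1)  txn=BusRdX  M[L1]=97
step 15: P2: load  L1  ⟶  ISS  (L1)  txn=BusRd+Flush  M[L1]=10
step 16: P0: load  L1  ⟶  SSS  (L1)  txn=BusRd  M[L1]=10
step 17: P0: load  L0  ⟶  SSI  (L0)  txn=BusRd+Flush  M[L0]=32
step 18: P0: store L0 := 8  ⟶  MII  (L0)  txn=BusRdX  M[L0]=32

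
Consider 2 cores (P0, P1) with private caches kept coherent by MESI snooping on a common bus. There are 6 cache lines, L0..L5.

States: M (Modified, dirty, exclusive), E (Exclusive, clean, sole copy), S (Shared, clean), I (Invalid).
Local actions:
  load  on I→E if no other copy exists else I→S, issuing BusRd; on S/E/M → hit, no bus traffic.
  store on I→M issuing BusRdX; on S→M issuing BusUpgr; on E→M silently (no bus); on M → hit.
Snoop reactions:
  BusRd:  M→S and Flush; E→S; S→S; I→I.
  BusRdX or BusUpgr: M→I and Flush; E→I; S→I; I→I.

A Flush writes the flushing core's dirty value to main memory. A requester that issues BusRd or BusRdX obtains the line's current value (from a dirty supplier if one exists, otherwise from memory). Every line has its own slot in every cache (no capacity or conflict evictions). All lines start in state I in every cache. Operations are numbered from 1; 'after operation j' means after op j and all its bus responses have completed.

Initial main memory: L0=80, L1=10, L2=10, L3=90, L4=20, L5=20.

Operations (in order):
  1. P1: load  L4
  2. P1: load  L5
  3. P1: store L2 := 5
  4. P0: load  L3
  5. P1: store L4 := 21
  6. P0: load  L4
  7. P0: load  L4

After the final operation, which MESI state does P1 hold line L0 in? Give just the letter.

1. P1: load  L4  bus=[BusRd]  L4: P0=I P1=E  mem[L4]=20
2. P1: load  L5  bus=[BusRd]  L5: P0=I P1=E  mem[L5]=20
3. P1: store L2 := 5  bus=[BusRdX]  L2: P0=I P1=M  mem[L2]=10
4. P0: load  L3  bus=[BusRd]  L3: P0=E P1=I  mem[L3]=90
5. P1: store L4 := 21  bus=[-]  L4: P0=I P1=M  mem[L4]=20
6. P0: load  L4  bus=[BusRd,Flush]  L4: P0=S P1=S  mem[L4]=21
7. P0: load  L4  bus=[-]  L4: P0=S P1=S  mem[L4]=21

state = I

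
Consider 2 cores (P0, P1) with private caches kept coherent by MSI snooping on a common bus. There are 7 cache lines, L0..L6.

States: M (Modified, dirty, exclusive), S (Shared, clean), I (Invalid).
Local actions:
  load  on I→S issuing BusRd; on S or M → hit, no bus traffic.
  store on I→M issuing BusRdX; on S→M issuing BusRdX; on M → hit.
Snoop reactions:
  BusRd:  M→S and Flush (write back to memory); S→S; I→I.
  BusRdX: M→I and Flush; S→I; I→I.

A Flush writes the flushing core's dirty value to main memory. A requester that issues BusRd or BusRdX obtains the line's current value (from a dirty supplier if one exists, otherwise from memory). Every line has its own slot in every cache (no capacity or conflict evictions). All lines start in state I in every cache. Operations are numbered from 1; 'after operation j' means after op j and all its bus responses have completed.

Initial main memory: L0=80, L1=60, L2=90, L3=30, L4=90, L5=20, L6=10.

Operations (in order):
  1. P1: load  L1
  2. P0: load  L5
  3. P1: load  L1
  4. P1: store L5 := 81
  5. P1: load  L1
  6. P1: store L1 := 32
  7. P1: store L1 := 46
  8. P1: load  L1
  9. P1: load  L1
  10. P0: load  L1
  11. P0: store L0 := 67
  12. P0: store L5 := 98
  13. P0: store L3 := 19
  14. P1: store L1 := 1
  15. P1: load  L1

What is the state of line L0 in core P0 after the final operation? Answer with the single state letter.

state = M

[1] P1: load  L1 | P0:I, P1:S(60) | bus: BusRd
[2] P0: load  L5 | P0:S(20), P1:I | bus: BusRd
[3] P1: load  L1 | P0:I, P1:S(60) | bus: none
[4] P1: store L5 := 81 | P0:I, P1:M(81) | bus: BusRdX
[5] P1: load  L1 | P0:I, P1:S(60) | bus: none
[6] P1: store L1 := 32 | P0:I, P1:M(32) | bus: BusRdX
[7] P1: store L1 := 46 | P0:I, P1:M(46) | bus: none
[8] P1: load  L1 | P0:I, P1:M(46) | bus: none
[9] P1: load  L1 | P0:I, P1:M(46) | bus: none
[10] P0: load  L1 | P0:S(46), P1:S(46) | bus: BusRd,Flush
[11] P0: store L0 := 67 | P0:M(67), P1:I | bus: BusRdX
[12] P0: store L5 := 98 | P0:M(98), P1:I | bus: BusRdX,Flush
[13] P0: store L3 := 19 | P0:M(19), P1:I | bus: BusRdX
[14] P1: store L1 := 1 | P0:I, P1:M(1) | bus: BusRdX
[15] P1: load  L1 | P0:I, P1:M(1) | bus: none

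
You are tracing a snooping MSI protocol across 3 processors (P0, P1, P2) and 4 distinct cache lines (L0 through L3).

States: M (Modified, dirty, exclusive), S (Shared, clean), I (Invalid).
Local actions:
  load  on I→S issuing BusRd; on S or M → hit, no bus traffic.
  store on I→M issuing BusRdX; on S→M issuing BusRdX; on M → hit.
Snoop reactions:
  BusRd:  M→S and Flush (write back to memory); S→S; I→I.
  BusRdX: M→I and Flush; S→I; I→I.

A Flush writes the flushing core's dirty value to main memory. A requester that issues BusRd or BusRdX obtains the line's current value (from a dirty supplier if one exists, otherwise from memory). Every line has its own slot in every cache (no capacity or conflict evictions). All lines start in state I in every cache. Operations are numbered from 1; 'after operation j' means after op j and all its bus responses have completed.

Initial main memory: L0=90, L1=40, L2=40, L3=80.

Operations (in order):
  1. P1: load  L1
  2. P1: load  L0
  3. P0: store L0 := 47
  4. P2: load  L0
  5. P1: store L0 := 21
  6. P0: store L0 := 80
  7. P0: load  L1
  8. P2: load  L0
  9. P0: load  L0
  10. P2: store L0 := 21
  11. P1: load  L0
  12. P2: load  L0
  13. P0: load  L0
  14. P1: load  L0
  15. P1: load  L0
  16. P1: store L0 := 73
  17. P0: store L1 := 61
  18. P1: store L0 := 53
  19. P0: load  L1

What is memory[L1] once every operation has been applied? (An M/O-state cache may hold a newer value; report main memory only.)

memory[L1] = 40

step 1: P1: load  L1  ⟶  ISI  (L1)  txn=BusRd  M[L1]=40
step 2: P1: load  L0  ⟶  ISI  (L0)  txn=BusRd  M[L0]=90
step 3: P0: store L0 := 47  ⟶  MII  (L0)  txn=BusRdX  M[L0]=90
step 4: P2: load  L0  ⟶  SIS  (L0)  txn=BusRd+Flush  M[L0]=47
step 5: P1: store L0 := 21  ⟶  IMI  (L0)  txn=BusRdX  M[L0]=47
step 6: P0: store L0 := 80  ⟶  MII  (L0)  txn=BusRdX+Flush  M[L0]=21
step 7: P0: load  L1  ⟶  SSI  (L1)  txn=BusRd  M[L1]=40
step 8: P2: load  L0  ⟶  SIS  (L0)  txn=BusRd+Flush  M[L0]=80
step 9: P0: load  L0  ⟶  SIS  (L0)  txn=∅  M[L0]=80
step 10: P2: store L0 := 21  ⟶  IIM  (L0)  txn=BusRdX  M[L0]=80
step 11: P1: load  L0  ⟶  ISS  (L0)  txn=BusRd+Flush  M[L0]=21
step 12: P2: load  L0  ⟶  ISS  (L0)  txn=∅  M[L0]=21
step 13: P0: load  L0  ⟶  SSS  (L0)  txn=BusRd  M[L0]=21
step 14: P1: load  L0  ⟶  SSS  (L0)  txn=∅  M[L0]=21
step 15: P1: load  L0  ⟶  SSS  (L0)  txn=∅  M[L0]=21
step 16: P1: store L0 := 73  ⟶  IMI  (L0)  txn=BusRdX  M[L0]=21
step 17: P0: store L1 := 61  ⟶  MII  (L1)  txn=BusRdX  M[L1]=40
step 18: P1: store L0 := 53  ⟶  IMI  (L0)  txn=∅  M[L0]=21
step 19: P0: load  L1  ⟶  MII  (L1)  txn=∅  M[L1]=40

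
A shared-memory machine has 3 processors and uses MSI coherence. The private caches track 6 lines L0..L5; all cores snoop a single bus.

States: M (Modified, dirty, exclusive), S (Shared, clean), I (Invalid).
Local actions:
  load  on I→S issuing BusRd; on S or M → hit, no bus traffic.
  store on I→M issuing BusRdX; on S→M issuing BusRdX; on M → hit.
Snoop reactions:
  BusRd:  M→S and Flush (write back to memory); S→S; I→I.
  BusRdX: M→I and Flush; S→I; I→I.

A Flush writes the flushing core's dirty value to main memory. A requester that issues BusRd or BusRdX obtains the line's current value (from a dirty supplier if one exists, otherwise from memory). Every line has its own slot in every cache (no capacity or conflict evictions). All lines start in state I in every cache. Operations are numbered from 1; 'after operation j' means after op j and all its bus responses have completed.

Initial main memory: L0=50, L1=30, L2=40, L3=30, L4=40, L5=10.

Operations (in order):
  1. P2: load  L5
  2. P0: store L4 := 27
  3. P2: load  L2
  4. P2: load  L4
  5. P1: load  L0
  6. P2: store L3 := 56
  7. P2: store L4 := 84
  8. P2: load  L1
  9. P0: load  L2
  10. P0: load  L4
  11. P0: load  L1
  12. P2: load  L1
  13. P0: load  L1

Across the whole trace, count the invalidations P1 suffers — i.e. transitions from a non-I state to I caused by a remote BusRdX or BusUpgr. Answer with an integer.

invalidations = 0

step 1: P2: load  L5  ⟶  IIS  (L5)  txn=BusRd  M[L5]=10
step 2: P0: store L4 := 27  ⟶  MII  (L4)  txn=BusRdX  M[L4]=40
step 3: P2: load  L2  ⟶  IIS  (L2)  txn=BusRd  M[L2]=40
step 4: P2: load  L4  ⟶  SIS  (L4)  txn=BusRd+Flush  M[L4]=27
step 5: P1: load  L0  ⟶  ISI  (L0)  txn=BusRd  M[L0]=50
step 6: P2: store L3 := 56  ⟶  IIM  (L3)  txn=BusRdX  M[L3]=30
step 7: P2: store L4 := 84  ⟶  IIM  (L4)  txn=BusRdX  M[L4]=27
step 8: P2: load  L1  ⟶  IIS  (L1)  txn=BusRd  M[L1]=30
step 9: P0: load  L2  ⟶  SIS  (L2)  txn=BusRd  M[L2]=40
step 10: P0: load  L4  ⟶  SIS  (L4)  txn=BusRd+Flush  M[L4]=84
step 11: P0: load  L1  ⟶  SIS  (L1)  txn=BusRd  M[L1]=30
step 12: P2: load  L1  ⟶  SIS  (L1)  txn=∅  M[L1]=30
step 13: P0: load  L1  ⟶  SIS  (L1)  txn=∅  M[L1]=30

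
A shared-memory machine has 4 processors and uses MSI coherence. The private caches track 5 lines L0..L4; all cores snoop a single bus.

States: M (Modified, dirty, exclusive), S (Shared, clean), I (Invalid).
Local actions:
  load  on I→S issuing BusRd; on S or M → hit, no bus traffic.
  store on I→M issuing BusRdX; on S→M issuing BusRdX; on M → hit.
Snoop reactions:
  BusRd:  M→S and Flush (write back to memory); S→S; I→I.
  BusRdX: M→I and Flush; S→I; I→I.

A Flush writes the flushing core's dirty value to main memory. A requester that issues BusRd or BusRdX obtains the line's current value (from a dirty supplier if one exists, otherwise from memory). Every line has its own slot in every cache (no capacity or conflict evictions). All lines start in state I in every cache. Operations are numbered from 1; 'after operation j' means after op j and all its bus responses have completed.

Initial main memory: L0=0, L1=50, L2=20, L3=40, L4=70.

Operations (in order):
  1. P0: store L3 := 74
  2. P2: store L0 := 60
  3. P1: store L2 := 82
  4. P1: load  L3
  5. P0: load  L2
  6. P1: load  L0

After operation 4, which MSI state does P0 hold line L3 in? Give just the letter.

state = S

1. P0: store L3 := 74  bus=[BusRdX]  L3: P0=M P1=I P2=I P3=I  mem[L3]=40
2. P2: store L0 := 60  bus=[BusRdX]  L0: P0=I P1=I P2=M P3=I  mem[L0]=0
3. P1: store L2 := 82  bus=[BusRdX]  L2: P0=I P1=M P2=I P3=I  mem[L2]=20
4. P1: load  L3  bus=[BusRd,Flush]  L3: P0=S P1=S P2=I P3=I  mem[L3]=74
5. P0: load  L2  bus=[BusRd,Flush]  L2: P0=S P1=S P2=I P3=I  mem[L2]=82
6. P1: load  L0  bus=[BusRd,Flush]  L0: P0=I P1=S P2=S P3=I  mem[L0]=60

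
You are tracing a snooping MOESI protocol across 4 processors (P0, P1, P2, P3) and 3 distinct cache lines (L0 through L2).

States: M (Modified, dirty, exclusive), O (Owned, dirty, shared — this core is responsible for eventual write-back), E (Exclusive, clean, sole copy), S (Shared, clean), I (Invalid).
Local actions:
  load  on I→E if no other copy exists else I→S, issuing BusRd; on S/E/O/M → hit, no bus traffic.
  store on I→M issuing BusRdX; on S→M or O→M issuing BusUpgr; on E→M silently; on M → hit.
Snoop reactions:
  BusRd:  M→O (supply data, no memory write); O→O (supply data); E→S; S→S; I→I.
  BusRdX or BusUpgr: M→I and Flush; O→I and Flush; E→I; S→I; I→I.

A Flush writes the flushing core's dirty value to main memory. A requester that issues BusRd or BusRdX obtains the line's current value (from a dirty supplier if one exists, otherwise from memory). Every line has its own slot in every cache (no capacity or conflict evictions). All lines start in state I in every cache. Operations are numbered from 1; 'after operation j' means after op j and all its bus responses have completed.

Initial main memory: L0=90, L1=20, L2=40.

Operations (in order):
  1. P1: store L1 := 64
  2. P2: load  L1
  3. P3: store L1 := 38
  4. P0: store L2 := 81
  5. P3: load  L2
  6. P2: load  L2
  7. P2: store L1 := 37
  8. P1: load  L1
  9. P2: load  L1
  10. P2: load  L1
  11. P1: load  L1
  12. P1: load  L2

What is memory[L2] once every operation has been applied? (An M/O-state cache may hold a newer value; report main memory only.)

step 1: P1: store L1 := 64  ⟶  IMII  (L1)  txn=BusRdX  M[L1]=20
step 2: P2: load  L1  ⟶  IOSI  (L1)  txn=BusRd  M[L1]=20
step 3: P3: store L1 := 38  ⟶  IIIM  (L1)  txn=BusRdX+Flush  M[L1]=64
step 4: P0: store L2 := 81  ⟶  MIII  (L2)  txn=BusRdX  M[L2]=40
step 5: P3: load  L2  ⟶  OIIS  (L2)  txn=BusRd  M[L2]=40
step 6: P2: load  L2  ⟶  OISS  (L2)  txn=BusRd  M[L2]=40
step 7: P2: store L1 := 37  ⟶  IIMI  (L1)  txn=BusRdX+Flush  M[L1]=38
step 8: P1: load  L1  ⟶  ISOI  (L1)  txn=BusRd  M[L1]=38
step 9: P2: load  L1  ⟶  ISOI  (L1)  txn=∅  M[L1]=38
step 10: P2: load  L1  ⟶  ISOI  (L1)  txn=∅  M[L1]=38
step 11: P1: load  L1  ⟶  ISOI  (L1)  txn=∅  M[L1]=38
step 12: P1: load  L2  ⟶  OSSS  (L2)  txn=BusRd  M[L2]=40

memory[L2] = 40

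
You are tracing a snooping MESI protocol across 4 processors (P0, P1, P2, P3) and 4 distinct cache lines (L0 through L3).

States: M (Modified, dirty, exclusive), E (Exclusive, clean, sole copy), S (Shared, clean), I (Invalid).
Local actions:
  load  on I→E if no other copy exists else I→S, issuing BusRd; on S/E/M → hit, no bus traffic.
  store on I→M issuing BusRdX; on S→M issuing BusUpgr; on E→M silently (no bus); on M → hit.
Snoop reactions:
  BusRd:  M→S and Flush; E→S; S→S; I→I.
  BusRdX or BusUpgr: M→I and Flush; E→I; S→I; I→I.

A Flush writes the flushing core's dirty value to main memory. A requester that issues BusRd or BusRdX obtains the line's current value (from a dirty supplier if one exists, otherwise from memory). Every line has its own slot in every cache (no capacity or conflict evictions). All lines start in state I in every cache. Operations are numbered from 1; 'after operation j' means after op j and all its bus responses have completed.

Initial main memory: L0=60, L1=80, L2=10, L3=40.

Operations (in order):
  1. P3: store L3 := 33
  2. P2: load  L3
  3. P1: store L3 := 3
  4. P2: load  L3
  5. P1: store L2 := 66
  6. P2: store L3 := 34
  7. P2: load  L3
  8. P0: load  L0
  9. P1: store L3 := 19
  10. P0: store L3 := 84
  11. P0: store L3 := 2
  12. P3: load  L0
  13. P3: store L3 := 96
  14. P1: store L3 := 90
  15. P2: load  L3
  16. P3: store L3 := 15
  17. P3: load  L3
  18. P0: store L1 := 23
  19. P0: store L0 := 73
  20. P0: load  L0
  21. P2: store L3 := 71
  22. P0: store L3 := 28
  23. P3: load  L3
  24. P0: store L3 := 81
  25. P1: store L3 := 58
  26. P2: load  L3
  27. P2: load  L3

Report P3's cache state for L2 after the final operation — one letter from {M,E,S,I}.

1. P3: store L3 := 33  bus=[BusRdX]  L3: P0=I P1=I P2=I P3=M  mem[L3]=40
2. P2: load  L3  bus=[BusRd,Flush]  L3: P0=I P1=I P2=S P3=S  mem[L3]=33
3. P1: store L3 := 3  bus=[BusRdX]  L3: P0=I P1=M P2=I P3=I  mem[L3]=33
4. P2: load  L3  bus=[BusRd,Flush]  L3: P0=I P1=S P2=S P3=I  mem[L3]=3
5. P1: store L2 := 66  bus=[BusRdX]  L2: P0=I P1=M P2=I P3=I  mem[L2]=10
6. P2: store L3 := 34  bus=[BusUpgr]  L3: P0=I P1=I P2=M P3=I  mem[L3]=3
7. P2: load  L3  bus=[-]  L3: P0=I P1=I P2=M P3=I  mem[L3]=3
8. P0: load  L0  bus=[BusRd]  L0: P0=E P1=I P2=I P3=I  mem[L0]=60
9. P1: store L3 := 19  bus=[BusRdX,Flush]  L3: P0=I P1=M P2=I P3=I  mem[L3]=34
10. P0: store L3 := 84  bus=[BusRdX,Flush]  L3: P0=M P1=I P2=I P3=I  mem[L3]=19
11. P0: store L3 := 2  bus=[-]  L3: P0=M P1=I P2=I P3=I  mem[L3]=19
12. P3: load  L0  bus=[BusRd]  L0: P0=S P1=I P2=I P3=S  mem[L0]=60
13. P3: store L3 := 96  bus=[BusRdX,Flush]  L3: P0=I P1=I P2=I P3=M  mem[L3]=2
14. P1: store L3 := 90  bus=[BusRdX,Flush]  L3: P0=I P1=M P2=I P3=I  mem[L3]=96
15. P2: load  L3  bus=[BusRd,Flush]  L3: P0=I P1=S P2=S P3=I  mem[L3]=90
16. P3: store L3 := 15  bus=[BusRdX]  L3: P0=I P1=I P2=I P3=M  mem[L3]=90
17. P3: load  L3  bus=[-]  L3: P0=I P1=I P2=I P3=M  mem[L3]=90
18. P0: store L1 := 23  bus=[BusRdX]  L1: P0=M P1=I P2=I P3=I  mem[L1]=80
19. P0: store L0 := 73  bus=[BusUpgr]  L0: P0=M P1=I P2=I P3=I  mem[L0]=60
20. P0: load  L0  bus=[-]  L0: P0=M P1=I P2=I P3=I  mem[L0]=60
21. P2: store L3 := 71  bus=[BusRdX,Flush]  L3: P0=I P1=I P2=M P3=I  mem[L3]=15
22. P0: store L3 := 28  bus=[BusRdX,Flush]  L3: P0=M P1=I P2=I P3=I  mem[L3]=71
23. P3: load  L3  bus=[BusRd,Flush]  L3: P0=S P1=I P2=I P3=S  mem[L3]=28
24. P0: store L3 := 81  bus=[BusUpgr]  L3: P0=M P1=I P2=I P3=I  mem[L3]=28
25. P1: store L3 := 58  bus=[BusRdX,Flush]  L3: P0=I P1=M P2=I P3=I  mem[L3]=81
26. P2: load  L3  bus=[BusRd,Flush]  L3: P0=I P1=S P2=S P3=I  mem[L3]=58
27. P2: load  L3  bus=[-]  L3: P0=I P1=S P2=S P3=I  mem[L3]=58

state = I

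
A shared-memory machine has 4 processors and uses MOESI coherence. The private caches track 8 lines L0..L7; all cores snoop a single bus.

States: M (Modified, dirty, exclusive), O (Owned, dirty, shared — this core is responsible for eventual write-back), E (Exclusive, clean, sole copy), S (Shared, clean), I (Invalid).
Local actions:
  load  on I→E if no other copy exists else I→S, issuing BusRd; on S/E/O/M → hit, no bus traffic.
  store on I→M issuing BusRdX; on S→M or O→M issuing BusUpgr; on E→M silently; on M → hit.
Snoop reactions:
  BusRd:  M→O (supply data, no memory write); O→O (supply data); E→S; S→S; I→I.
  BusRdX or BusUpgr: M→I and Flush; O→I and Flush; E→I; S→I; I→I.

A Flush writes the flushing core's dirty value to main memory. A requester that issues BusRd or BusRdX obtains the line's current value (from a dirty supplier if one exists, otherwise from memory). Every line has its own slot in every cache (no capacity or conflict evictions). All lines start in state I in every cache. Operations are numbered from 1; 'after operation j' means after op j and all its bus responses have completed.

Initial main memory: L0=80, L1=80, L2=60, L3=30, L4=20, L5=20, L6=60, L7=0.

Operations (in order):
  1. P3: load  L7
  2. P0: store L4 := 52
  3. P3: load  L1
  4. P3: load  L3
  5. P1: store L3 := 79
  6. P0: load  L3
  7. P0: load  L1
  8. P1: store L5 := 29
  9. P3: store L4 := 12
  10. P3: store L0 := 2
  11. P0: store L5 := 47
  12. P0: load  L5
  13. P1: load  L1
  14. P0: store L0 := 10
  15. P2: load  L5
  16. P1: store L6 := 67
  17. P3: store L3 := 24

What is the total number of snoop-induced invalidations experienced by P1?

  op1 P3: load  L7 → I/I/I/E on L7; bus BusRd; mem=0
  op2 P0: store L4 := 52 → M/I/I/I on L4; bus BusRdX; mem=20
  op3 P3: load  L1 → I/I/I/E on L1; bus BusRd; mem=80
  op4 P3: load  L3 → I/I/I/E on L3; bus BusRd; mem=30
  op5 P1: store L3 := 79 → I/M/I/I on L3; bus BusRdX; mem=30
  op6 P0: load  L3 → S/O/I/I on L3; bus BusRd; mem=30
  op7 P0: load  L1 → S/I/I/S on L1; bus BusRd; mem=80
  op8 P1: store L5 := 29 → I/M/I/I on L5; bus BusRdX; mem=20
  op9 P3: store L4 := 12 → I/I/I/M on L4; bus BusRdX Flush; mem=52
  op10 P3: store L0 := 2 → I/I/I/M on L0; bus BusRdX; mem=80
  op11 P0: store L5 := 47 → M/I/I/I on L5; bus BusRdX Flush; mem=29
  op12 P0: load  L5 → M/I/I/I on L5; bus (none); mem=29
  op13 P1: load  L1 → S/S/I/S on L1; bus BusRd; mem=80
  op14 P0: store L0 := 10 → M/I/I/I on L0; bus BusRdX Flush; mem=2
  op15 P2: load  L5 → O/I/S/I on L5; bus BusRd; mem=29
  op16 P1: store L6 := 67 → I/M/I/I on L6; bus BusRdX; mem=60
  op17 P3: store L3 := 24 → I/I/I/M on L3; bus BusRdX Flush; mem=79

invalidations = 2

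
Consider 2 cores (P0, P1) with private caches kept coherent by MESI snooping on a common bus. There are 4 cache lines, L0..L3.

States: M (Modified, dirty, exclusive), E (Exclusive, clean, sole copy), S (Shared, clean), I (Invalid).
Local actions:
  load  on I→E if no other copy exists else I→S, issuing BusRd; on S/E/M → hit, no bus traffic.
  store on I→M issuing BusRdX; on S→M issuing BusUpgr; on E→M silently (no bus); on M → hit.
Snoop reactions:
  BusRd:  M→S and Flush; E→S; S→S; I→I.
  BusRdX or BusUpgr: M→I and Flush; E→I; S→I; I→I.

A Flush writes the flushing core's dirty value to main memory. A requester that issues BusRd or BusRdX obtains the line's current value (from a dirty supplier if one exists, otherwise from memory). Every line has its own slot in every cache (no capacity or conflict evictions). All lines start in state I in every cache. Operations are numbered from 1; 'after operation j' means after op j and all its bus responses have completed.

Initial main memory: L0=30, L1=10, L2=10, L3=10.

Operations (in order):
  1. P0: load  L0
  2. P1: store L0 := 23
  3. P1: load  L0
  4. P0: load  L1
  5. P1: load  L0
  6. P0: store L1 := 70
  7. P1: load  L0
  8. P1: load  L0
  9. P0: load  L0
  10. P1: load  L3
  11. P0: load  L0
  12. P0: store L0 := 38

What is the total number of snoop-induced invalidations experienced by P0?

step 1: P0: load  L0  ⟶  EI  (L0)  txn=BusRd  M[L0]=30
step 2: P1: store L0 := 23  ⟶  IM  (L0)  txn=BusRdX  M[L0]=30
step 3: P1: load  L0  ⟶  IM  (L0)  txn=∅  M[L0]=30
step 4: P0: load  L1  ⟶  EI  (L1)  txn=BusRd  M[L1]=10
step 5: P1: load  L0  ⟶  IM  (L0)  txn=∅  M[L0]=30
step 6: P0: store L1 := 70  ⟶  MI  (L1)  txn=∅  M[L1]=10
step 7: P1: load  L0  ⟶  IM  (L0)  txn=∅  M[L0]=30
step 8: P1: load  L0  ⟶  IM  (L0)  txn=∅  M[L0]=30
step 9: P0: load  L0  ⟶  SS  (L0)  txn=BusRd+Flush  M[L0]=23
step 10: P1: load  L3  ⟶  IE  (L3)  txn=BusRd  M[L3]=10
step 11: P0: load  L0  ⟶  SS  (L0)  txn=∅  M[L0]=23
step 12: P0: store L0 := 38  ⟶  MI  (L0)  txn=BusUpgr  M[L0]=23

invalidations = 1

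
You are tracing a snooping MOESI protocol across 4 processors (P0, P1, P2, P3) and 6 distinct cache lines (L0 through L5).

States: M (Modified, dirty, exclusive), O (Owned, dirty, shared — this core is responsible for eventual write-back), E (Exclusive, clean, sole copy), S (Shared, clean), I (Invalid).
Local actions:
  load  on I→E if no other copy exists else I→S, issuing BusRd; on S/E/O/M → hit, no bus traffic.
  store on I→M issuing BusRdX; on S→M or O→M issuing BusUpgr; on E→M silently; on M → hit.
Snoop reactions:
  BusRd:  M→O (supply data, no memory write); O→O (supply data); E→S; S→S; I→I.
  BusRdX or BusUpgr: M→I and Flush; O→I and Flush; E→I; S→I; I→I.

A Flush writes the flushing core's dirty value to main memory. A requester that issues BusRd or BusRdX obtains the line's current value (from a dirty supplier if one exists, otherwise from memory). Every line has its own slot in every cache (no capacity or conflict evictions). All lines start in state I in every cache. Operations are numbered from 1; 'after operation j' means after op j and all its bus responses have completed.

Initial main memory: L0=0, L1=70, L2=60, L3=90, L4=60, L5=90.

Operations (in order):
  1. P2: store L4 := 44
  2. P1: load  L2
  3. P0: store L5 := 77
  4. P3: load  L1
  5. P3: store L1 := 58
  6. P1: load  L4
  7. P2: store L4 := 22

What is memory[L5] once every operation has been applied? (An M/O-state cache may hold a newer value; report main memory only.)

  op1 P2: store L4 := 44 → I/I/M/I on L4; bus BusRdX; mem=60
  op2 P1: load  L2 → I/E/I/I on L2; bus BusRd; mem=60
  op3 P0: store L5 := 77 → M/I/I/I on L5; bus BusRdX; mem=90
  op4 P3: load  L1 → I/I/I/E on L1; bus BusRd; mem=70
  op5 P3: store L1 := 58 → I/I/I/M on L1; bus (none); mem=70
  op6 P1: load  L4 → I/S/O/I on L4; bus BusRd; mem=60
  op7 P2: store L4 := 22 → I/I/M/I on L4; bus BusUpgr; mem=60

memory[L5] = 90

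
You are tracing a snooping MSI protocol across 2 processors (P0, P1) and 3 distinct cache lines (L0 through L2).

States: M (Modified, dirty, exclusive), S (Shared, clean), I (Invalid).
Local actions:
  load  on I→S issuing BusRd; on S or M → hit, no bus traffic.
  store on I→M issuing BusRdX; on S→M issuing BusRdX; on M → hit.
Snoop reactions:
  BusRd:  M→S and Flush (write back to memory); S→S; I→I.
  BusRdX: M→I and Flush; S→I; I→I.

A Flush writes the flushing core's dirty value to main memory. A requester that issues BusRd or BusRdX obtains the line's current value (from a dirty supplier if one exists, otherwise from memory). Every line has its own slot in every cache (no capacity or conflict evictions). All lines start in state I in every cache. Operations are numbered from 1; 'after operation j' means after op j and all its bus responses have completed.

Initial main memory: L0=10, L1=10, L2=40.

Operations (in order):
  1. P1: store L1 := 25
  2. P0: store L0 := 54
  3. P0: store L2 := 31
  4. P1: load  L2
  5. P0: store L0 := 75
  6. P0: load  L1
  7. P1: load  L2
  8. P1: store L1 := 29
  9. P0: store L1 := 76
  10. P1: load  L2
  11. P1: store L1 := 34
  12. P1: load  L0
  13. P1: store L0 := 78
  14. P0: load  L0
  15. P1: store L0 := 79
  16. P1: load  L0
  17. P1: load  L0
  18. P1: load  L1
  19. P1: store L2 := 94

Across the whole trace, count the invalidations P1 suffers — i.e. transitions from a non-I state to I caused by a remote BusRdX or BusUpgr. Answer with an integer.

invalidations = 1

[1] P1: store L1 := 25 | P0:I, P1:M(25) | bus: BusRdX
[2] P0: store L0 := 54 | P0:M(54), P1:I | bus: BusRdX
[3] P0: store L2 := 31 | P0:M(31), P1:I | bus: BusRdX
[4] P1: load  L2 | P0:S(31), P1:S(31) | bus: BusRd,Flush
[5] P0: store L0 := 75 | P0:M(75), P1:I | bus: none
[6] P0: load  L1 | P0:S(25), P1:S(25) | bus: BusRd,Flush
[7] P1: load  L2 | P0:S(31), P1:S(31) | bus: none
[8] P1: store L1 := 29 | P0:I, P1:M(29) | bus: BusRdX
[9] P0: store L1 := 76 | P0:M(76), P1:I | bus: BusRdX,Flush
[10] P1: load  L2 | P0:S(31), P1:S(31) | bus: none
[11] P1: store L1 := 34 | P0:I, P1:M(34) | bus: BusRdX,Flush
[12] P1: load  L0 | P0:S(75), P1:S(75) | bus: BusRd,Flush
[13] P1: store L0 := 78 | P0:I, P1:M(78) | bus: BusRdX
[14] P0: load  L0 | P0:S(78), P1:S(78) | bus: BusRd,Flush
[15] P1: store L0 := 79 | P0:I, P1:M(79) | bus: BusRdX
[16] P1: load  L0 | P0:I, P1:M(79) | bus: none
[17] P1: load  L0 | P0:I, P1:M(79) | bus: none
[18] P1: load  L1 | P0:I, P1:M(34) | bus: none
[19] P1: store L2 := 94 | P0:I, P1:M(94) | bus: BusRdX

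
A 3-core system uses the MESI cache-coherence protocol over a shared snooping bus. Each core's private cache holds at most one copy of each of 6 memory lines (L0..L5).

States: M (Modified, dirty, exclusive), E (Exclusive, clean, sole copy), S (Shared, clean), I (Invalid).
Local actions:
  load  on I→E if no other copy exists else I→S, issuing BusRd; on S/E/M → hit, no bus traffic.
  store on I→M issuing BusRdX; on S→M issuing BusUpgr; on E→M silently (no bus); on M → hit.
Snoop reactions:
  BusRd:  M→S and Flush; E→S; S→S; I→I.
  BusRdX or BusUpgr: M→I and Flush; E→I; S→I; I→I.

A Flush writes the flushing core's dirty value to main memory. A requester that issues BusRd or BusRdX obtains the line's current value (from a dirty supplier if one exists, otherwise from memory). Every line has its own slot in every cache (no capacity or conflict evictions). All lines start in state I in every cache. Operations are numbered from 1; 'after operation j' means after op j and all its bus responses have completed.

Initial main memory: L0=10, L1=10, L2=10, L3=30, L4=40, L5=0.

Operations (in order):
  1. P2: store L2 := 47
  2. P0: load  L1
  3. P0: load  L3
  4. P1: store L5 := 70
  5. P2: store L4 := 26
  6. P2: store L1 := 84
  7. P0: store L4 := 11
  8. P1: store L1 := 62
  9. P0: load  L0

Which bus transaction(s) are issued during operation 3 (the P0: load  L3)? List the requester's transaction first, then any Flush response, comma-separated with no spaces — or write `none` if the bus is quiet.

bus = BusRd

  op1 P2: store L2 := 47 → I/I/M on L2; bus BusRdX; mem=10
  op2 P0: load  L1 → E/I/I on L1; bus BusRd; mem=10
  op3 P0: load  L3 → E/I/I on L3; bus BusRd; mem=30
  op4 P1: store L5 := 70 → I/M/I on L5; bus BusRdX; mem=0
  op5 P2: store L4 := 26 → I/I/M on L4; bus BusRdX; mem=40
  op6 P2: store L1 := 84 → I/I/M on L1; bus BusRdX; mem=10
  op7 P0: store L4 := 11 → M/I/I on L4; bus BusRdX Flush; mem=26
  op8 P1: store L1 := 62 → I/M/I on L1; bus BusRdX Flush; mem=84
  op9 P0: load  L0 → E/I/I on L0; bus BusRd; mem=10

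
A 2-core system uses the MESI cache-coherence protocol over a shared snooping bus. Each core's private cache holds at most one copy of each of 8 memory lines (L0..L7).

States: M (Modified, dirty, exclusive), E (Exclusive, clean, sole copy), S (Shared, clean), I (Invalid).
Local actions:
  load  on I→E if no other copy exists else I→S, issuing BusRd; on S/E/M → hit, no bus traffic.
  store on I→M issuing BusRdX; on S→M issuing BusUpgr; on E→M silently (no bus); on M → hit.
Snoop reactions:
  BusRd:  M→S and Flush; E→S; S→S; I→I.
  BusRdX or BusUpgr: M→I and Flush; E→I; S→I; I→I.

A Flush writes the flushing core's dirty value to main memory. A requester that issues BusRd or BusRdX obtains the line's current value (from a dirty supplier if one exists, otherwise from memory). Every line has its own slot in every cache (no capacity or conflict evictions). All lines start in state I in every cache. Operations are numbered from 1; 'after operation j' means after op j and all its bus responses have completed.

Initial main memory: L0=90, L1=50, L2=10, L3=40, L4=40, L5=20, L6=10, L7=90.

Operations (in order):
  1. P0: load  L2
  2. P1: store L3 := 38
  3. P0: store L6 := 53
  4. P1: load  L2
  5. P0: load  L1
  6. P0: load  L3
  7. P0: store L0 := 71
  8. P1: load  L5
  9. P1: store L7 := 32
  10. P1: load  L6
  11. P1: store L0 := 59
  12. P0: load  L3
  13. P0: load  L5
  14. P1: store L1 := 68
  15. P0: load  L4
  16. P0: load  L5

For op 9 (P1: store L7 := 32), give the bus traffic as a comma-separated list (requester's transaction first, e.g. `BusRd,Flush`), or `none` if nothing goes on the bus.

bus = BusRdX

step 1: P0: load  L2  ⟶  EI  (L2)  txn=BusRd  M[L2]=10
step 2: P1: store L3 := 38  ⟶  IM  (L3)  txn=BusRdX  M[L3]=40
step 3: P0: store L6 := 53  ⟶  MI  (L6)  txn=BusRdX  M[L6]=10
step 4: P1: load  L2  ⟶  SS  (L2)  txn=BusRd  M[L2]=10
step 5: P0: load  L1  ⟶  EI  (L1)  txn=BusRd  M[L1]=50
step 6: P0: load  L3  ⟶  SS  (L3)  txn=BusRd+Flush  M[L3]=38
step 7: P0: store L0 := 71  ⟶  MI  (L0)  txn=BusRdX  M[L0]=90
step 8: P1: load  L5  ⟶  IE  (L5)  txn=BusRd  M[L5]=20
step 9: P1: store L7 := 32  ⟶  IM  (L7)  txn=BusRdX  M[L7]=90
step 10: P1: load  L6  ⟶  SS  (L6)  txn=BusRd+Flush  M[L6]=53
step 11: P1: store L0 := 59  ⟶  IM  (L0)  txn=BusRdX+Flush  M[L0]=71
step 12: P0: load  L3  ⟶  SS  (L3)  txn=∅  M[L3]=38
step 13: P0: load  L5  ⟶  SS  (L5)  txn=BusRd  M[L5]=20
step 14: P1: store L1 := 68  ⟶  IM  (L1)  txn=BusRdX  M[L1]=50
step 15: P0: load  L4  ⟶  EI  (L4)  txn=BusRd  M[L4]=40
step 16: P0: load  L5  ⟶  SS  (L5)  txn=∅  M[L5]=20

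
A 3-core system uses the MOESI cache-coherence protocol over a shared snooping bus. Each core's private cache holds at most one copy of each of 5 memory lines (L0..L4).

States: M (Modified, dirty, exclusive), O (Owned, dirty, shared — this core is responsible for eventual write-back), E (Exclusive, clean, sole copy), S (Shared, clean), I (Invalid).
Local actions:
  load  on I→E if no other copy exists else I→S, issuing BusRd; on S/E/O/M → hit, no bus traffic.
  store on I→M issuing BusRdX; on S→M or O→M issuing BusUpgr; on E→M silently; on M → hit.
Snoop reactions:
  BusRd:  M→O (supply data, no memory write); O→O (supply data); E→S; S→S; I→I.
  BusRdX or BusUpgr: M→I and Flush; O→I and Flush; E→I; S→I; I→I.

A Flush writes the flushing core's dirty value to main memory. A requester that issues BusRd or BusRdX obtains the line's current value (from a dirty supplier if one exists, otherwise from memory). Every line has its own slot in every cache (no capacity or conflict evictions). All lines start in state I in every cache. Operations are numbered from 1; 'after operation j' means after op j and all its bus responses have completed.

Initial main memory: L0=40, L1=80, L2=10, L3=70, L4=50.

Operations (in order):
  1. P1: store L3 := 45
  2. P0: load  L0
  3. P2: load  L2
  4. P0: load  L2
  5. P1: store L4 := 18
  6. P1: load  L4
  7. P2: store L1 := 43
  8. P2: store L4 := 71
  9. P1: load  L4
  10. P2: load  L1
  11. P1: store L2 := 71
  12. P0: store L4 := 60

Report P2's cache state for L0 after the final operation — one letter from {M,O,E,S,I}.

  op1 P1: store L3 := 45 → I/M/I on L3; bus BusRdX; mem=70
  op2 P0: load  L0 → E/I/I on L0; bus BusRd; mem=40
  op3 P2: load  L2 → I/I/E on L2; bus BusRd; mem=10
  op4 P0: load  L2 → S/I/S on L2; bus BusRd; mem=10
  op5 P1: store L4 := 18 → I/M/I on L4; bus BusRdX; mem=50
  op6 P1: load  L4 → I/M/I on L4; bus (none); mem=50
  op7 P2: store L1 := 43 → I/I/M on L1; bus BusRdX; mem=80
  op8 P2: store L4 := 71 → I/I/M on L4; bus BusRdX Flush; mem=18
  op9 P1: load  L4 → I/S/O on L4; bus BusRd; mem=18
  op10 P2: load  L1 → I/I/M on L1; bus (none); mem=80
  op11 P1: store L2 := 71 → I/M/I on L2; bus BusRdX; mem=10
  op12 P0: store L4 := 60 → M/I/I on L4; bus BusRdX Flush; mem=71

state = I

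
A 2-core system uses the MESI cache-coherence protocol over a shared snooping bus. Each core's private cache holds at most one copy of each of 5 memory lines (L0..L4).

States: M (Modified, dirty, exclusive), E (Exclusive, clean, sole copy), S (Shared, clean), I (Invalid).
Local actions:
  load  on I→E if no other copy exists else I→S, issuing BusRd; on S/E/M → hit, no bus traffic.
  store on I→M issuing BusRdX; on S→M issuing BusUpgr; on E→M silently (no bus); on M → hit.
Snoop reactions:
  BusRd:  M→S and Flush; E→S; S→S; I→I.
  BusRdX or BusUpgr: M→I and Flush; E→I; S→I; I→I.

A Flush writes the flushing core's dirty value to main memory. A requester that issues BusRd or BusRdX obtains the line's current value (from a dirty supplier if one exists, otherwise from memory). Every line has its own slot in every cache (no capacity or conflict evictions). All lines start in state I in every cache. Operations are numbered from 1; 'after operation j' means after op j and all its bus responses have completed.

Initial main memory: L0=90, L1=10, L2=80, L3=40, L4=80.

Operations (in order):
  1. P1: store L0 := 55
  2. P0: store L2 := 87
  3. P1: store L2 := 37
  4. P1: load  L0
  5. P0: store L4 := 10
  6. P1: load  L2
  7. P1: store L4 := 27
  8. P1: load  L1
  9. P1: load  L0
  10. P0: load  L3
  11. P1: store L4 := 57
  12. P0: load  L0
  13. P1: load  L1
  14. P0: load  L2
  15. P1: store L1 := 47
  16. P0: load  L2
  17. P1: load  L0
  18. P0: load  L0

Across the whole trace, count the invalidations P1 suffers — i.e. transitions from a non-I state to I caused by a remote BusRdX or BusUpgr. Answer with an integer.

invalidations = 0

1. P1: store L0 := 55  bus=[BusRdX]  L0: P0=I P1=M  mem[L0]=90
2. P0: store L2 := 87  bus=[BusRdX]  L2: P0=M P1=I  mem[L2]=80
3. P1: store L2 := 37  bus=[BusRdX,Flush]  L2: P0=I P1=M  mem[L2]=87
4. P1: load  L0  bus=[-]  L0: P0=I P1=M  mem[L0]=90
5. P0: store L4 := 10  bus=[BusRdX]  L4: P0=M P1=I  mem[L4]=80
6. P1: load  L2  bus=[-]  L2: P0=I P1=M  mem[L2]=87
7. P1: store L4 := 27  bus=[BusRdX,Flush]  L4: P0=I P1=M  mem[L4]=10
8. P1: load  L1  bus=[BusRd]  L1: P0=I P1=E  mem[L1]=10
9. P1: load  L0  bus=[-]  L0: P0=I P1=M  mem[L0]=90
10. P0: load  L3  bus=[BusRd]  L3: P0=E P1=I  mem[L3]=40
11. P1: store L4 := 57  bus=[-]  L4: P0=I P1=M  mem[L4]=10
12. P0: load  L0  bus=[BusRd,Flush]  L0: P0=S P1=S  mem[L0]=55
13. P1: load  L1  bus=[-]  L1: P0=I P1=E  mem[L1]=10
14. P0: load  L2  bus=[BusRd,Flush]  L2: P0=S P1=S  mem[L2]=37
15. P1: store L1 := 47  bus=[-]  L1: P0=I P1=M  mem[L1]=10
16. P0: load  L2  bus=[-]  L2: P0=S P1=S  mem[L2]=37
17. P1: load  L0  bus=[-]  L0: P0=S P1=S  mem[L0]=55
18. P0: load  L0  bus=[-]  L0: P0=S P1=S  mem[L0]=55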